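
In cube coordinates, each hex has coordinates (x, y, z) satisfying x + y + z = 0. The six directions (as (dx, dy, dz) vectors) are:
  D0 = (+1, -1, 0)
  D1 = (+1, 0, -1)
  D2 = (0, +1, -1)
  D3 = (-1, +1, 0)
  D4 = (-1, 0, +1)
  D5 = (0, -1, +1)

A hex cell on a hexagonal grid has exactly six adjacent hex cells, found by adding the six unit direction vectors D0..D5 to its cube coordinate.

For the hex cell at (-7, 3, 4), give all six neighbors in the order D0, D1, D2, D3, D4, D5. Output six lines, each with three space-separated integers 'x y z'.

Answer: -6 2 4
-6 3 3
-7 4 3
-8 4 4
-8 3 5
-7 2 5

Derivation:
Center: (-7, 3, 4). Add each direction:
  D0: (-7, 3, 4) + (1, -1, 0) = (-6, 2, 4)
  D1: (-7, 3, 4) + (1, 0, -1) = (-6, 3, 3)
  D2: (-7, 3, 4) + (0, 1, -1) = (-7, 4, 3)
  D3: (-7, 3, 4) + (-1, 1, 0) = (-8, 4, 4)
  D4: (-7, 3, 4) + (-1, 0, 1) = (-8, 3, 5)
  D5: (-7, 3, 4) + (0, -1, 1) = (-7, 2, 5)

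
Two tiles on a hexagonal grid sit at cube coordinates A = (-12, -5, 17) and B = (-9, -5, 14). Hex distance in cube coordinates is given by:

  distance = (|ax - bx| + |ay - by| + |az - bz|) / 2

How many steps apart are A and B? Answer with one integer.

|ax - bx| = |-12 - (-9)| = 3
|ay - by| = |-5 - (-5)| = 0
|az - bz| = |17 - 14| = 3
distance = (3 + 0 + 3) / 2 = 6 / 2 = 3

Answer: 3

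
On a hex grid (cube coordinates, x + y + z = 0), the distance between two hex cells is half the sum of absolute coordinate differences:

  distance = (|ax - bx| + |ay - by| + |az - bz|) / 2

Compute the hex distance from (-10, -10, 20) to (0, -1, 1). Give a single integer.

Answer: 19

Derivation:
|ax - bx| = |-10 - 0| = 10
|ay - by| = |-10 - (-1)| = 9
|az - bz| = |20 - 1| = 19
distance = (10 + 9 + 19) / 2 = 38 / 2 = 19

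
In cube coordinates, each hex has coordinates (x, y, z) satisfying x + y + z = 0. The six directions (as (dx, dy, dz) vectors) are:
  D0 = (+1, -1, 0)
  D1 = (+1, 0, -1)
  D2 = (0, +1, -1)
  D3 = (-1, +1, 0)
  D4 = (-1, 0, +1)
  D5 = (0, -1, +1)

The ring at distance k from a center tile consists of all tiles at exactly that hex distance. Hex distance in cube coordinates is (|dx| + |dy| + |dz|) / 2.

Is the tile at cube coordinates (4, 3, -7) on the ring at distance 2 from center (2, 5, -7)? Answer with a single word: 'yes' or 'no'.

|px - cx| = |4 - 2| = 2
|py - cy| = |3 - 5| = 2
|pz - cz| = |-7 - (-7)| = 0
distance = (2+2+0)/2 = 4/2 = 2
radius = 2; distance == radius -> yes

Answer: yes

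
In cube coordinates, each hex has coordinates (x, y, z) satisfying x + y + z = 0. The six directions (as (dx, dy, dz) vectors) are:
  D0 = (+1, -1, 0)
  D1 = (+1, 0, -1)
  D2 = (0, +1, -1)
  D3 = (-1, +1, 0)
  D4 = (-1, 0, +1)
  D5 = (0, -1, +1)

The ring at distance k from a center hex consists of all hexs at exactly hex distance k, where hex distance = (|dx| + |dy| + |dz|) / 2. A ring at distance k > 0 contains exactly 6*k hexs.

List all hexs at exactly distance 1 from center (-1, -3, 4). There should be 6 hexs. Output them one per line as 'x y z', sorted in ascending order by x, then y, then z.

Answer: -2 -3 5
-2 -2 4
-1 -4 5
-1 -2 3
0 -4 4
0 -3 3

Derivation:
Walk ring at distance 1 from (-1, -3, 4):
Start at center + D4*1 = (-2, -3, 5)
  hex 0: (-2, -3, 5)
  hex 1: (-1, -4, 5)
  hex 2: (0, -4, 4)
  hex 3: (0, -3, 3)
  hex 4: (-1, -2, 3)
  hex 5: (-2, -2, 4)
Sorted: 6 hexes.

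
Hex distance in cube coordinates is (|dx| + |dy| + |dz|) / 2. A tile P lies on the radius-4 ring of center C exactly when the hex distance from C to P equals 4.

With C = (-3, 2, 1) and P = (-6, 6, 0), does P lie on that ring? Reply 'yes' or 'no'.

|px - cx| = |-6 - (-3)| = 3
|py - cy| = |6 - 2| = 4
|pz - cz| = |0 - 1| = 1
distance = (3+4+1)/2 = 8/2 = 4
radius = 4; distance == radius -> yes

Answer: yes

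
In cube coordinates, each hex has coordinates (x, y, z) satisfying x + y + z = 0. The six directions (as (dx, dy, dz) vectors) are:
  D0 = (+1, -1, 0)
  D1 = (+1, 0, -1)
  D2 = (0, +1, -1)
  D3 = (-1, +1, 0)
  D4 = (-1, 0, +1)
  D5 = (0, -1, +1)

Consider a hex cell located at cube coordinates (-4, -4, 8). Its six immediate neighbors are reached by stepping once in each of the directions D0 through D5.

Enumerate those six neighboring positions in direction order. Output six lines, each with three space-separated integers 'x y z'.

Answer: -3 -5 8
-3 -4 7
-4 -3 7
-5 -3 8
-5 -4 9
-4 -5 9

Derivation:
Center: (-4, -4, 8). Add each direction:
  D0: (-4, -4, 8) + (1, -1, 0) = (-3, -5, 8)
  D1: (-4, -4, 8) + (1, 0, -1) = (-3, -4, 7)
  D2: (-4, -4, 8) + (0, 1, -1) = (-4, -3, 7)
  D3: (-4, -4, 8) + (-1, 1, 0) = (-5, -3, 8)
  D4: (-4, -4, 8) + (-1, 0, 1) = (-5, -4, 9)
  D5: (-4, -4, 8) + (0, -1, 1) = (-4, -5, 9)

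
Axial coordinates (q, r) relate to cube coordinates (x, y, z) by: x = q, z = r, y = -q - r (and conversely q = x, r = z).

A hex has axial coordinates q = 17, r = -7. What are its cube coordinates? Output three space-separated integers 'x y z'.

Answer: 17 -10 -7

Derivation:
x = q = 17
z = r = -7
y = -x - z = -(17) - (-7) = -10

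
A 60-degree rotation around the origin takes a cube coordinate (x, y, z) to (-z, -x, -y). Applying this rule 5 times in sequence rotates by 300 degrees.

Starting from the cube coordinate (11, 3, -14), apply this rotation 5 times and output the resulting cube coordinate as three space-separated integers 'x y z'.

Start: (11, 3, -14)
Step 1: (11, 3, -14) -> (-(-14), -(11), -(3)) = (14, -11, -3)
Step 2: (14, -11, -3) -> (-(-3), -(14), -(-11)) = (3, -14, 11)
Step 3: (3, -14, 11) -> (-(11), -(3), -(-14)) = (-11, -3, 14)
Step 4: (-11, -3, 14) -> (-(14), -(-11), -(-3)) = (-14, 11, 3)
Step 5: (-14, 11, 3) -> (-(3), -(-14), -(11)) = (-3, 14, -11)

Answer: -3 14 -11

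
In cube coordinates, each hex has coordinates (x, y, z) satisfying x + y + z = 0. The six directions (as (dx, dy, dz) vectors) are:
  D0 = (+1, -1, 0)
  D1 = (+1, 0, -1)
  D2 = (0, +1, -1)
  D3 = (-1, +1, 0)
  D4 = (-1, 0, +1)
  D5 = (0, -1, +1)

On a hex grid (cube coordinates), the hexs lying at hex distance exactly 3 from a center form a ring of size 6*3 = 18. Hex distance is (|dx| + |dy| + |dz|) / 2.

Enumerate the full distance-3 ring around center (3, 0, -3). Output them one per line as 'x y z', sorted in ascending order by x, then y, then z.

Walk ring at distance 3 from (3, 0, -3):
Start at center + D4*3 = (0, 0, 0)
  hex 0: (0, 0, 0)
  hex 1: (1, -1, 0)
  hex 2: (2, -2, 0)
  hex 3: (3, -3, 0)
  hex 4: (4, -3, -1)
  hex 5: (5, -3, -2)
  hex 6: (6, -3, -3)
  hex 7: (6, -2, -4)
  hex 8: (6, -1, -5)
  hex 9: (6, 0, -6)
  hex 10: (5, 1, -6)
  hex 11: (4, 2, -6)
  hex 12: (3, 3, -6)
  hex 13: (2, 3, -5)
  hex 14: (1, 3, -4)
  hex 15: (0, 3, -3)
  hex 16: (0, 2, -2)
  hex 17: (0, 1, -1)
Sorted: 18 hexes.

Answer: 0 0 0
0 1 -1
0 2 -2
0 3 -3
1 -1 0
1 3 -4
2 -2 0
2 3 -5
3 -3 0
3 3 -6
4 -3 -1
4 2 -6
5 -3 -2
5 1 -6
6 -3 -3
6 -2 -4
6 -1 -5
6 0 -6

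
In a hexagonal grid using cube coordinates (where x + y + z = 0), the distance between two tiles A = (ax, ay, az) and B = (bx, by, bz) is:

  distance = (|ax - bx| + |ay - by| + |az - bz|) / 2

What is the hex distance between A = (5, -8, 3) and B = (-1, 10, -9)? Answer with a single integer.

|ax - bx| = |5 - (-1)| = 6
|ay - by| = |-8 - 10| = 18
|az - bz| = |3 - (-9)| = 12
distance = (6 + 18 + 12) / 2 = 36 / 2 = 18

Answer: 18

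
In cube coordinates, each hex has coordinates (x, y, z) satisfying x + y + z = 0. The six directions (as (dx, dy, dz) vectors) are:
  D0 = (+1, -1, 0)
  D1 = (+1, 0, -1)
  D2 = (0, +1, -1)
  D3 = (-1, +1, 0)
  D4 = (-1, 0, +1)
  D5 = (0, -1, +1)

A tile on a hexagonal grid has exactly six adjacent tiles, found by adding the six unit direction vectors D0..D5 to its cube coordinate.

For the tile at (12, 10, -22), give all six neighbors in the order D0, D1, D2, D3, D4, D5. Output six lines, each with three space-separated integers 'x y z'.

Center: (12, 10, -22). Add each direction:
  D0: (12, 10, -22) + (1, -1, 0) = (13, 9, -22)
  D1: (12, 10, -22) + (1, 0, -1) = (13, 10, -23)
  D2: (12, 10, -22) + (0, 1, -1) = (12, 11, -23)
  D3: (12, 10, -22) + (-1, 1, 0) = (11, 11, -22)
  D4: (12, 10, -22) + (-1, 0, 1) = (11, 10, -21)
  D5: (12, 10, -22) + (0, -1, 1) = (12, 9, -21)

Answer: 13 9 -22
13 10 -23
12 11 -23
11 11 -22
11 10 -21
12 9 -21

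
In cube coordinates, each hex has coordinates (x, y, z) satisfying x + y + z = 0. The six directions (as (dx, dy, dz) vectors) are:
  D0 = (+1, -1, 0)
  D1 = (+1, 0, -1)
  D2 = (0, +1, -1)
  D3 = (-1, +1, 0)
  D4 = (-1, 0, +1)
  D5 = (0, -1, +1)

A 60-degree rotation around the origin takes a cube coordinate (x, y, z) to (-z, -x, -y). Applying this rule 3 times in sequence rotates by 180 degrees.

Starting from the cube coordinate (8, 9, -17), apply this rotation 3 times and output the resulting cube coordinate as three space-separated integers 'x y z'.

Start: (8, 9, -17)
Step 1: (8, 9, -17) -> (-(-17), -(8), -(9)) = (17, -8, -9)
Step 2: (17, -8, -9) -> (-(-9), -(17), -(-8)) = (9, -17, 8)
Step 3: (9, -17, 8) -> (-(8), -(9), -(-17)) = (-8, -9, 17)

Answer: -8 -9 17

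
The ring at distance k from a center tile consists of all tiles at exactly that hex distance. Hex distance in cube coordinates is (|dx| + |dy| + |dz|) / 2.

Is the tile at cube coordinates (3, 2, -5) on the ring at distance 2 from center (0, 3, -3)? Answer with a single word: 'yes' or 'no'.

|px - cx| = |3 - 0| = 3
|py - cy| = |2 - 3| = 1
|pz - cz| = |-5 - (-3)| = 2
distance = (3+1+2)/2 = 6/2 = 3
radius = 2; distance != radius -> no

Answer: no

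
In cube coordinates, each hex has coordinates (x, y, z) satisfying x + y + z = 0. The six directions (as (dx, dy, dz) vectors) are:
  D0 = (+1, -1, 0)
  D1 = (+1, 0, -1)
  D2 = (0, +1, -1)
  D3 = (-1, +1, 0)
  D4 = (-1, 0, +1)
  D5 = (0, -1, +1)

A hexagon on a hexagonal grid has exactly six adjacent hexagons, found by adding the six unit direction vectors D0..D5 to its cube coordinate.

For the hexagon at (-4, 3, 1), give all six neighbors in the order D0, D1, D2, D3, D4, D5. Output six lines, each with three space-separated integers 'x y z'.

Answer: -3 2 1
-3 3 0
-4 4 0
-5 4 1
-5 3 2
-4 2 2

Derivation:
Center: (-4, 3, 1). Add each direction:
  D0: (-4, 3, 1) + (1, -1, 0) = (-3, 2, 1)
  D1: (-4, 3, 1) + (1, 0, -1) = (-3, 3, 0)
  D2: (-4, 3, 1) + (0, 1, -1) = (-4, 4, 0)
  D3: (-4, 3, 1) + (-1, 1, 0) = (-5, 4, 1)
  D4: (-4, 3, 1) + (-1, 0, 1) = (-5, 3, 2)
  D5: (-4, 3, 1) + (0, -1, 1) = (-4, 2, 2)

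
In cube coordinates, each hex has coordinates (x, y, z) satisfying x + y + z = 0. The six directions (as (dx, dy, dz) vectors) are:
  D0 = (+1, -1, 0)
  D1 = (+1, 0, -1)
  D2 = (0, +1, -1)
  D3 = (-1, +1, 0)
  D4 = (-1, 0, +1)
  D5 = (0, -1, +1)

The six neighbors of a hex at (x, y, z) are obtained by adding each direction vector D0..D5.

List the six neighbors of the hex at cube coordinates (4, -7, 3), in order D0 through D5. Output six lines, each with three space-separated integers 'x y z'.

Answer: 5 -8 3
5 -7 2
4 -6 2
3 -6 3
3 -7 4
4 -8 4

Derivation:
Center: (4, -7, 3). Add each direction:
  D0: (4, -7, 3) + (1, -1, 0) = (5, -8, 3)
  D1: (4, -7, 3) + (1, 0, -1) = (5, -7, 2)
  D2: (4, -7, 3) + (0, 1, -1) = (4, -6, 2)
  D3: (4, -7, 3) + (-1, 1, 0) = (3, -6, 3)
  D4: (4, -7, 3) + (-1, 0, 1) = (3, -7, 4)
  D5: (4, -7, 3) + (0, -1, 1) = (4, -8, 4)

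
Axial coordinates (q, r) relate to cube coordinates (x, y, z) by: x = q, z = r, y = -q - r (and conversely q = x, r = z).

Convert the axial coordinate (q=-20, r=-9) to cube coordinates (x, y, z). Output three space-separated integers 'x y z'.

x = q = -20
z = r = -9
y = -x - z = -(-20) - (-9) = 29

Answer: -20 29 -9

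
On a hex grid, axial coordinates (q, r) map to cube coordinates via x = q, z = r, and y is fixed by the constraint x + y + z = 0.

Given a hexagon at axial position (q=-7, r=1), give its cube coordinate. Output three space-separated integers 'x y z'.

x = q = -7
z = r = 1
y = -x - z = -(-7) - (1) = 6

Answer: -7 6 1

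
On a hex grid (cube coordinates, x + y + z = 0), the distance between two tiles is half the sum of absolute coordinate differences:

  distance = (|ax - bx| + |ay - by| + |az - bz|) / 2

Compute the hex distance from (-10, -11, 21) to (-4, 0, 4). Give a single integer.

|ax - bx| = |-10 - (-4)| = 6
|ay - by| = |-11 - 0| = 11
|az - bz| = |21 - 4| = 17
distance = (6 + 11 + 17) / 2 = 34 / 2 = 17

Answer: 17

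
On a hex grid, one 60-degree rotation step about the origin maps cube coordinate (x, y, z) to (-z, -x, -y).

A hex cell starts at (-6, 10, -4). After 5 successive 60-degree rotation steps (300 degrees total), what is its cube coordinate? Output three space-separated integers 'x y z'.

Start: (-6, 10, -4)
Step 1: (-6, 10, -4) -> (-(-4), -(-6), -(10)) = (4, 6, -10)
Step 2: (4, 6, -10) -> (-(-10), -(4), -(6)) = (10, -4, -6)
Step 3: (10, -4, -6) -> (-(-6), -(10), -(-4)) = (6, -10, 4)
Step 4: (6, -10, 4) -> (-(4), -(6), -(-10)) = (-4, -6, 10)
Step 5: (-4, -6, 10) -> (-(10), -(-4), -(-6)) = (-10, 4, 6)

Answer: -10 4 6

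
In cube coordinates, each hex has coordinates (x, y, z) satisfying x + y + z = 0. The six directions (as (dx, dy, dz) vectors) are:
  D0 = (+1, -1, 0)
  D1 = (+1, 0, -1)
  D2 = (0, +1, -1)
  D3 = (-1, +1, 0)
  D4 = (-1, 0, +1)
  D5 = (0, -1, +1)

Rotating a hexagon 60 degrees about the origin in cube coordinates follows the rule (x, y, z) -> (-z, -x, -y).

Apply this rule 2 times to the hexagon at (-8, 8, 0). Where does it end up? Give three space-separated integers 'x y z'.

Start: (-8, 8, 0)
Step 1: (-8, 8, 0) -> (-(0), -(-8), -(8)) = (0, 8, -8)
Step 2: (0, 8, -8) -> (-(-8), -(0), -(8)) = (8, 0, -8)

Answer: 8 0 -8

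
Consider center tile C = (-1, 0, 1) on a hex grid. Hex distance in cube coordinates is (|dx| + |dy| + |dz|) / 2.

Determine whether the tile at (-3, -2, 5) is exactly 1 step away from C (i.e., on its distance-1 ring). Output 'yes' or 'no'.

Answer: no

Derivation:
|px - cx| = |-3 - (-1)| = 2
|py - cy| = |-2 - 0| = 2
|pz - cz| = |5 - 1| = 4
distance = (2+2+4)/2 = 8/2 = 4
radius = 1; distance != radius -> no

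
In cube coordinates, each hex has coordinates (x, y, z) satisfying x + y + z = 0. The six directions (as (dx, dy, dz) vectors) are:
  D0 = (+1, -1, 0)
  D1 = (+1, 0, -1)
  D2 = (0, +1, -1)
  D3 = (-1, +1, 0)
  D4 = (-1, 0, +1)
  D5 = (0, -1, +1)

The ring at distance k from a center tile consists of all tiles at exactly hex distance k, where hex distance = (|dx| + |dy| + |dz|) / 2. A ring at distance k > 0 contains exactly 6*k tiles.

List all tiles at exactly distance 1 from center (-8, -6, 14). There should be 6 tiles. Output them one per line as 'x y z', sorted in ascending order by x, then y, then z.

Walk ring at distance 1 from (-8, -6, 14):
Start at center + D4*1 = (-9, -6, 15)
  hex 0: (-9, -6, 15)
  hex 1: (-8, -7, 15)
  hex 2: (-7, -7, 14)
  hex 3: (-7, -6, 13)
  hex 4: (-8, -5, 13)
  hex 5: (-9, -5, 14)
Sorted: 6 hexes.

Answer: -9 -6 15
-9 -5 14
-8 -7 15
-8 -5 13
-7 -7 14
-7 -6 13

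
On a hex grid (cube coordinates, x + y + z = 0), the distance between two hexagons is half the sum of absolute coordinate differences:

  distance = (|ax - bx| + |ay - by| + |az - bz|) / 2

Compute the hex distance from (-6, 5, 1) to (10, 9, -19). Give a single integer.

Answer: 20

Derivation:
|ax - bx| = |-6 - 10| = 16
|ay - by| = |5 - 9| = 4
|az - bz| = |1 - (-19)| = 20
distance = (16 + 4 + 20) / 2 = 40 / 2 = 20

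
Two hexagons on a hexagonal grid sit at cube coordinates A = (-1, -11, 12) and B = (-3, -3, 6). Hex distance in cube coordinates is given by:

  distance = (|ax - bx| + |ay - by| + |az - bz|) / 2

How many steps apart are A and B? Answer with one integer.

Answer: 8

Derivation:
|ax - bx| = |-1 - (-3)| = 2
|ay - by| = |-11 - (-3)| = 8
|az - bz| = |12 - 6| = 6
distance = (2 + 8 + 6) / 2 = 16 / 2 = 8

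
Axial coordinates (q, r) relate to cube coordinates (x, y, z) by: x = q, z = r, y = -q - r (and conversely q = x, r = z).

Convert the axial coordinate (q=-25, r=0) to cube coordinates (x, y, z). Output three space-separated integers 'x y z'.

Answer: -25 25 0

Derivation:
x = q = -25
z = r = 0
y = -x - z = -(-25) - (0) = 25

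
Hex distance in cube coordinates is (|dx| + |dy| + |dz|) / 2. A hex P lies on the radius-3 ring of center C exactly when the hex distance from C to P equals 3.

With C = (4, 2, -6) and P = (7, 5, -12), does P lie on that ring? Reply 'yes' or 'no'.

|px - cx| = |7 - 4| = 3
|py - cy| = |5 - 2| = 3
|pz - cz| = |-12 - (-6)| = 6
distance = (3+3+6)/2 = 12/2 = 6
radius = 3; distance != radius -> no

Answer: no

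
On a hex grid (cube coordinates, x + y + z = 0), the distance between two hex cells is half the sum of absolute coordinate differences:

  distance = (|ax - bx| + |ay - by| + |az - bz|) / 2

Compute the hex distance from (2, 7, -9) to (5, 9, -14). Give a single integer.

Answer: 5

Derivation:
|ax - bx| = |2 - 5| = 3
|ay - by| = |7 - 9| = 2
|az - bz| = |-9 - (-14)| = 5
distance = (3 + 2 + 5) / 2 = 10 / 2 = 5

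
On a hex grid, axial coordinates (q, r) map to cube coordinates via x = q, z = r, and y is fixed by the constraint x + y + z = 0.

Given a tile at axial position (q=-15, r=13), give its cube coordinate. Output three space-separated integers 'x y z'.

Answer: -15 2 13

Derivation:
x = q = -15
z = r = 13
y = -x - z = -(-15) - (13) = 2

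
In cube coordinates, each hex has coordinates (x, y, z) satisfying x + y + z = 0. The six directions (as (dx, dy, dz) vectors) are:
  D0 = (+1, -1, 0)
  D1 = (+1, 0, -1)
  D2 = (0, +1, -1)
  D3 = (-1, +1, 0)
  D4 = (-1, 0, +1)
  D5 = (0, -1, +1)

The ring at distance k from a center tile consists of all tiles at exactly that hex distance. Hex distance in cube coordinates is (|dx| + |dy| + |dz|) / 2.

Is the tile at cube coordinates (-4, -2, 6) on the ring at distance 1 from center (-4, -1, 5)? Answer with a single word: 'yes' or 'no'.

Answer: yes

Derivation:
|px - cx| = |-4 - (-4)| = 0
|py - cy| = |-2 - (-1)| = 1
|pz - cz| = |6 - 5| = 1
distance = (0+1+1)/2 = 2/2 = 1
radius = 1; distance == radius -> yes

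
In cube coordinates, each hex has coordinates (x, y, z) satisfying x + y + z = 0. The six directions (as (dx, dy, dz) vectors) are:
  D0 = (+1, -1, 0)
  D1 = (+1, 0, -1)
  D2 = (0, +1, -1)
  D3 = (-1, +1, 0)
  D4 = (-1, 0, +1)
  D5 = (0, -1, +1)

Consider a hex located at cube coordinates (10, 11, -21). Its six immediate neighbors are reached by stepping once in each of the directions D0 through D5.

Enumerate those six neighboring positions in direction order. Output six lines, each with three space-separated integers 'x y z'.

Answer: 11 10 -21
11 11 -22
10 12 -22
9 12 -21
9 11 -20
10 10 -20

Derivation:
Center: (10, 11, -21). Add each direction:
  D0: (10, 11, -21) + (1, -1, 0) = (11, 10, -21)
  D1: (10, 11, -21) + (1, 0, -1) = (11, 11, -22)
  D2: (10, 11, -21) + (0, 1, -1) = (10, 12, -22)
  D3: (10, 11, -21) + (-1, 1, 0) = (9, 12, -21)
  D4: (10, 11, -21) + (-1, 0, 1) = (9, 11, -20)
  D5: (10, 11, -21) + (0, -1, 1) = (10, 10, -20)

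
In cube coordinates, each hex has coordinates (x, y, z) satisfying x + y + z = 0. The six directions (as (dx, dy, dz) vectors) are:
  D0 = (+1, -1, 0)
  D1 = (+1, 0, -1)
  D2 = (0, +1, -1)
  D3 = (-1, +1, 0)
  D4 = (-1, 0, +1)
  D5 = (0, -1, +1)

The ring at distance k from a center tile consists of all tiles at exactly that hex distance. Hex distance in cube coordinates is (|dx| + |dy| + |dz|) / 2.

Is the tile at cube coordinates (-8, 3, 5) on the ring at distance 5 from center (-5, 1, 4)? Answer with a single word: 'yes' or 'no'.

Answer: no

Derivation:
|px - cx| = |-8 - (-5)| = 3
|py - cy| = |3 - 1| = 2
|pz - cz| = |5 - 4| = 1
distance = (3+2+1)/2 = 6/2 = 3
radius = 5; distance != radius -> no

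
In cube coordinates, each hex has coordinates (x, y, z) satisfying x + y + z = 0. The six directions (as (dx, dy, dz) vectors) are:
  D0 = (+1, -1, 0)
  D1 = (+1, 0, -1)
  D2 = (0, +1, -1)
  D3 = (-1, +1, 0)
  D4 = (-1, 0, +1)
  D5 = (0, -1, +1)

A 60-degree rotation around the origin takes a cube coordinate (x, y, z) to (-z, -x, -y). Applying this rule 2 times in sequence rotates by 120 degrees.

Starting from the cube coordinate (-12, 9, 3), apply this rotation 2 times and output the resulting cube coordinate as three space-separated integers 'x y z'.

Start: (-12, 9, 3)
Step 1: (-12, 9, 3) -> (-(3), -(-12), -(9)) = (-3, 12, -9)
Step 2: (-3, 12, -9) -> (-(-9), -(-3), -(12)) = (9, 3, -12)

Answer: 9 3 -12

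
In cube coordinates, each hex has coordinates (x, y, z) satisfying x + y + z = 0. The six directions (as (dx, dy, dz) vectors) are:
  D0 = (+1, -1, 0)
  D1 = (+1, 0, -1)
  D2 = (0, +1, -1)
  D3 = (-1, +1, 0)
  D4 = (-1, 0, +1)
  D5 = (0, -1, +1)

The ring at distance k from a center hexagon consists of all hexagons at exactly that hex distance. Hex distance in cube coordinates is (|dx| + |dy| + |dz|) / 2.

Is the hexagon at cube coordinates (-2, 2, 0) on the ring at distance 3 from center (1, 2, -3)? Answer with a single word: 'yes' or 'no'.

|px - cx| = |-2 - 1| = 3
|py - cy| = |2 - 2| = 0
|pz - cz| = |0 - (-3)| = 3
distance = (3+0+3)/2 = 6/2 = 3
radius = 3; distance == radius -> yes

Answer: yes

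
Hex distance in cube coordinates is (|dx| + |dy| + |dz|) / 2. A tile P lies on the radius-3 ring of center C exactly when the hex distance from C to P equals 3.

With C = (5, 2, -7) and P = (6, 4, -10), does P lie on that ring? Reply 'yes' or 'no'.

Answer: yes

Derivation:
|px - cx| = |6 - 5| = 1
|py - cy| = |4 - 2| = 2
|pz - cz| = |-10 - (-7)| = 3
distance = (1+2+3)/2 = 6/2 = 3
radius = 3; distance == radius -> yes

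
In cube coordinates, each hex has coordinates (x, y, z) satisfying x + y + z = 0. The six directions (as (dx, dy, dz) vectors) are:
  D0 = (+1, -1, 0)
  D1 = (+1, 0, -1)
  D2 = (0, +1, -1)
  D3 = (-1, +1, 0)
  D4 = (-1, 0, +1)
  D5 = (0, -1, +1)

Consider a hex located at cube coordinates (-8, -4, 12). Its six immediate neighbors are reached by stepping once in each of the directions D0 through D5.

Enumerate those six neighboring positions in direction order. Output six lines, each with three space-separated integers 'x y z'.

Answer: -7 -5 12
-7 -4 11
-8 -3 11
-9 -3 12
-9 -4 13
-8 -5 13

Derivation:
Center: (-8, -4, 12). Add each direction:
  D0: (-8, -4, 12) + (1, -1, 0) = (-7, -5, 12)
  D1: (-8, -4, 12) + (1, 0, -1) = (-7, -4, 11)
  D2: (-8, -4, 12) + (0, 1, -1) = (-8, -3, 11)
  D3: (-8, -4, 12) + (-1, 1, 0) = (-9, -3, 12)
  D4: (-8, -4, 12) + (-1, 0, 1) = (-9, -4, 13)
  D5: (-8, -4, 12) + (0, -1, 1) = (-8, -5, 13)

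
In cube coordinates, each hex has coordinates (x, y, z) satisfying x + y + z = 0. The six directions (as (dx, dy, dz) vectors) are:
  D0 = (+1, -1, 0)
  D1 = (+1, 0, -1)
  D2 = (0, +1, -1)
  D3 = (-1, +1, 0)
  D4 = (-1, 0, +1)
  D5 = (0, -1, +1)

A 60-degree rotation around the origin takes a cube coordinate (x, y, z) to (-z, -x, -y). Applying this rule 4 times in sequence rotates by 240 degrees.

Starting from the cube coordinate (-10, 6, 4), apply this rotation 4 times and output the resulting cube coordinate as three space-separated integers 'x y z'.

Start: (-10, 6, 4)
Step 1: (-10, 6, 4) -> (-(4), -(-10), -(6)) = (-4, 10, -6)
Step 2: (-4, 10, -6) -> (-(-6), -(-4), -(10)) = (6, 4, -10)
Step 3: (6, 4, -10) -> (-(-10), -(6), -(4)) = (10, -6, -4)
Step 4: (10, -6, -4) -> (-(-4), -(10), -(-6)) = (4, -10, 6)

Answer: 4 -10 6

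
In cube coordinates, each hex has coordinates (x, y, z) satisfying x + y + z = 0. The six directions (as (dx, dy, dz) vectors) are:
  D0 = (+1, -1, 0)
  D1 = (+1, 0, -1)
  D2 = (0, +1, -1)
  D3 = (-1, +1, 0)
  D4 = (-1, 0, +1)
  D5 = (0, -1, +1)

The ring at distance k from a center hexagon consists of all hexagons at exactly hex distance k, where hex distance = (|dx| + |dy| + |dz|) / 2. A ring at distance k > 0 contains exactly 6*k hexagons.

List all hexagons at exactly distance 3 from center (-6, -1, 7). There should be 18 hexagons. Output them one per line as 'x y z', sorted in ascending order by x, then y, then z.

Answer: -9 -1 10
-9 0 9
-9 1 8
-9 2 7
-8 -2 10
-8 2 6
-7 -3 10
-7 2 5
-6 -4 10
-6 2 4
-5 -4 9
-5 1 4
-4 -4 8
-4 0 4
-3 -4 7
-3 -3 6
-3 -2 5
-3 -1 4

Derivation:
Walk ring at distance 3 from (-6, -1, 7):
Start at center + D4*3 = (-9, -1, 10)
  hex 0: (-9, -1, 10)
  hex 1: (-8, -2, 10)
  hex 2: (-7, -3, 10)
  hex 3: (-6, -4, 10)
  hex 4: (-5, -4, 9)
  hex 5: (-4, -4, 8)
  hex 6: (-3, -4, 7)
  hex 7: (-3, -3, 6)
  hex 8: (-3, -2, 5)
  hex 9: (-3, -1, 4)
  hex 10: (-4, 0, 4)
  hex 11: (-5, 1, 4)
  hex 12: (-6, 2, 4)
  hex 13: (-7, 2, 5)
  hex 14: (-8, 2, 6)
  hex 15: (-9, 2, 7)
  hex 16: (-9, 1, 8)
  hex 17: (-9, 0, 9)
Sorted: 18 hexes.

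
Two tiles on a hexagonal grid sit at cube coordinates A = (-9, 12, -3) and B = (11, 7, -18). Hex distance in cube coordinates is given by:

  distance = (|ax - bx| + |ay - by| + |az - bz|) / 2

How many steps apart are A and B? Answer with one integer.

Answer: 20

Derivation:
|ax - bx| = |-9 - 11| = 20
|ay - by| = |12 - 7| = 5
|az - bz| = |-3 - (-18)| = 15
distance = (20 + 5 + 15) / 2 = 40 / 2 = 20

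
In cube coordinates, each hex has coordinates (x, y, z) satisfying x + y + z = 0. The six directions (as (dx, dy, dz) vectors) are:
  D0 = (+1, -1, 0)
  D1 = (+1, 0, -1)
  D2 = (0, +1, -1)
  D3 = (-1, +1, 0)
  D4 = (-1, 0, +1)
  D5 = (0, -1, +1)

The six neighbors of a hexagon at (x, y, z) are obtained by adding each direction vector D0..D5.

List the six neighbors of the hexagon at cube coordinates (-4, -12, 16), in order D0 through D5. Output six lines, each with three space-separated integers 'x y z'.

Center: (-4, -12, 16). Add each direction:
  D0: (-4, -12, 16) + (1, -1, 0) = (-3, -13, 16)
  D1: (-4, -12, 16) + (1, 0, -1) = (-3, -12, 15)
  D2: (-4, -12, 16) + (0, 1, -1) = (-4, -11, 15)
  D3: (-4, -12, 16) + (-1, 1, 0) = (-5, -11, 16)
  D4: (-4, -12, 16) + (-1, 0, 1) = (-5, -12, 17)
  D5: (-4, -12, 16) + (0, -1, 1) = (-4, -13, 17)

Answer: -3 -13 16
-3 -12 15
-4 -11 15
-5 -11 16
-5 -12 17
-4 -13 17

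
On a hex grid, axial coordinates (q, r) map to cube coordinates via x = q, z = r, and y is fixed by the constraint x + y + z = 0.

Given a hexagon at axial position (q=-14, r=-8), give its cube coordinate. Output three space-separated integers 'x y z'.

x = q = -14
z = r = -8
y = -x - z = -(-14) - (-8) = 22

Answer: -14 22 -8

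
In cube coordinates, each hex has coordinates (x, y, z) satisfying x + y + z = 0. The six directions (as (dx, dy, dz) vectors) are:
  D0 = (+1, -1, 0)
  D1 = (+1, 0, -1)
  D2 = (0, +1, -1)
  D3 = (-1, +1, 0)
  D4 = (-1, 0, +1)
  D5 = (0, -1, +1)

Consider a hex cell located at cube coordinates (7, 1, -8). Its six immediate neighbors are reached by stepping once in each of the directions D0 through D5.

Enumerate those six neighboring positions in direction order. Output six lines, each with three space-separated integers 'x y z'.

Answer: 8 0 -8
8 1 -9
7 2 -9
6 2 -8
6 1 -7
7 0 -7

Derivation:
Center: (7, 1, -8). Add each direction:
  D0: (7, 1, -8) + (1, -1, 0) = (8, 0, -8)
  D1: (7, 1, -8) + (1, 0, -1) = (8, 1, -9)
  D2: (7, 1, -8) + (0, 1, -1) = (7, 2, -9)
  D3: (7, 1, -8) + (-1, 1, 0) = (6, 2, -8)
  D4: (7, 1, -8) + (-1, 0, 1) = (6, 1, -7)
  D5: (7, 1, -8) + (0, -1, 1) = (7, 0, -7)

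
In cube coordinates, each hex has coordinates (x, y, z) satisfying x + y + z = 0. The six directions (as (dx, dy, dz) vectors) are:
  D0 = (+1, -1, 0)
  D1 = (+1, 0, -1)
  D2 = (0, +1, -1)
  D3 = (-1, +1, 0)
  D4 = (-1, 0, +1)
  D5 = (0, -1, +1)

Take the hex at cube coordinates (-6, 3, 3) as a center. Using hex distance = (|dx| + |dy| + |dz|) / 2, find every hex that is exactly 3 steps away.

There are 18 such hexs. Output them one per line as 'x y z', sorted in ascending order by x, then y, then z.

Walk ring at distance 3 from (-6, 3, 3):
Start at center + D4*3 = (-9, 3, 6)
  hex 0: (-9, 3, 6)
  hex 1: (-8, 2, 6)
  hex 2: (-7, 1, 6)
  hex 3: (-6, 0, 6)
  hex 4: (-5, 0, 5)
  hex 5: (-4, 0, 4)
  hex 6: (-3, 0, 3)
  hex 7: (-3, 1, 2)
  hex 8: (-3, 2, 1)
  hex 9: (-3, 3, 0)
  hex 10: (-4, 4, 0)
  hex 11: (-5, 5, 0)
  hex 12: (-6, 6, 0)
  hex 13: (-7, 6, 1)
  hex 14: (-8, 6, 2)
  hex 15: (-9, 6, 3)
  hex 16: (-9, 5, 4)
  hex 17: (-9, 4, 5)
Sorted: 18 hexes.

Answer: -9 3 6
-9 4 5
-9 5 4
-9 6 3
-8 2 6
-8 6 2
-7 1 6
-7 6 1
-6 0 6
-6 6 0
-5 0 5
-5 5 0
-4 0 4
-4 4 0
-3 0 3
-3 1 2
-3 2 1
-3 3 0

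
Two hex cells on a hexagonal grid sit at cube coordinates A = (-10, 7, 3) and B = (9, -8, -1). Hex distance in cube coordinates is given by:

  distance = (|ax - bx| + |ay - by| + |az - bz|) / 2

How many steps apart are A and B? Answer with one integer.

|ax - bx| = |-10 - 9| = 19
|ay - by| = |7 - (-8)| = 15
|az - bz| = |3 - (-1)| = 4
distance = (19 + 15 + 4) / 2 = 38 / 2 = 19

Answer: 19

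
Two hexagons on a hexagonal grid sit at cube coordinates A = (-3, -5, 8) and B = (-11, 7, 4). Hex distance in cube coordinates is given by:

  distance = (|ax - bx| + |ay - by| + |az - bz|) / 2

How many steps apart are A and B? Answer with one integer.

Answer: 12

Derivation:
|ax - bx| = |-3 - (-11)| = 8
|ay - by| = |-5 - 7| = 12
|az - bz| = |8 - 4| = 4
distance = (8 + 12 + 4) / 2 = 24 / 2 = 12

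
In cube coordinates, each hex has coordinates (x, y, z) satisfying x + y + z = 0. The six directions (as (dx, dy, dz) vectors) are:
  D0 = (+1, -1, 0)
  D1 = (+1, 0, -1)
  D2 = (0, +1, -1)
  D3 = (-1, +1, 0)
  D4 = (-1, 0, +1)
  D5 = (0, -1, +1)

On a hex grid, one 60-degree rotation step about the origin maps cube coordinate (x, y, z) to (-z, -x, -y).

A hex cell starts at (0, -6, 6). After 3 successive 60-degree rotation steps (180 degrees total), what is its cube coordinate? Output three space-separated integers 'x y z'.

Start: (0, -6, 6)
Step 1: (0, -6, 6) -> (-(6), -(0), -(-6)) = (-6, 0, 6)
Step 2: (-6, 0, 6) -> (-(6), -(-6), -(0)) = (-6, 6, 0)
Step 3: (-6, 6, 0) -> (-(0), -(-6), -(6)) = (0, 6, -6)

Answer: 0 6 -6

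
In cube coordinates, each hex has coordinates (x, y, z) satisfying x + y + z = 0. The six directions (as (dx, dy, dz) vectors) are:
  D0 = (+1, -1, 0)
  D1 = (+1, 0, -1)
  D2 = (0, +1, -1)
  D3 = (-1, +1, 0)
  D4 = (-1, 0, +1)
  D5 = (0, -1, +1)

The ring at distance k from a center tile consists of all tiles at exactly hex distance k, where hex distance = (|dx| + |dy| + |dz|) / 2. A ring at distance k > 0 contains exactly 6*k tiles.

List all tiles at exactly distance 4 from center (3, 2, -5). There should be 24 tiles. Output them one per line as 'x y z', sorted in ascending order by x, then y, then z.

Walk ring at distance 4 from (3, 2, -5):
Start at center + D4*4 = (-1, 2, -1)
  hex 0: (-1, 2, -1)
  hex 1: (0, 1, -1)
  hex 2: (1, 0, -1)
  hex 3: (2, -1, -1)
  hex 4: (3, -2, -1)
  hex 5: (4, -2, -2)
  hex 6: (5, -2, -3)
  hex 7: (6, -2, -4)
  hex 8: (7, -2, -5)
  hex 9: (7, -1, -6)
  hex 10: (7, 0, -7)
  hex 11: (7, 1, -8)
  hex 12: (7, 2, -9)
  hex 13: (6, 3, -9)
  hex 14: (5, 4, -9)
  hex 15: (4, 5, -9)
  hex 16: (3, 6, -9)
  hex 17: (2, 6, -8)
  hex 18: (1, 6, -7)
  hex 19: (0, 6, -6)
  hex 20: (-1, 6, -5)
  hex 21: (-1, 5, -4)
  hex 22: (-1, 4, -3)
  hex 23: (-1, 3, -2)
Sorted: 24 hexes.

Answer: -1 2 -1
-1 3 -2
-1 4 -3
-1 5 -4
-1 6 -5
0 1 -1
0 6 -6
1 0 -1
1 6 -7
2 -1 -1
2 6 -8
3 -2 -1
3 6 -9
4 -2 -2
4 5 -9
5 -2 -3
5 4 -9
6 -2 -4
6 3 -9
7 -2 -5
7 -1 -6
7 0 -7
7 1 -8
7 2 -9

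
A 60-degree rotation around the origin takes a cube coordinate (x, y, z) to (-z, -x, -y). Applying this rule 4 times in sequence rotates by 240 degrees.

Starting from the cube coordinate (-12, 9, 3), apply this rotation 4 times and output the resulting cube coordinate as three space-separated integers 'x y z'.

Start: (-12, 9, 3)
Step 1: (-12, 9, 3) -> (-(3), -(-12), -(9)) = (-3, 12, -9)
Step 2: (-3, 12, -9) -> (-(-9), -(-3), -(12)) = (9, 3, -12)
Step 3: (9, 3, -12) -> (-(-12), -(9), -(3)) = (12, -9, -3)
Step 4: (12, -9, -3) -> (-(-3), -(12), -(-9)) = (3, -12, 9)

Answer: 3 -12 9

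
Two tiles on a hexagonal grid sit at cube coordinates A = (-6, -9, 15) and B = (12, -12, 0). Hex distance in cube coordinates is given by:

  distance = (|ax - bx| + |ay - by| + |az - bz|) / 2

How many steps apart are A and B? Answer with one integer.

Answer: 18

Derivation:
|ax - bx| = |-6 - 12| = 18
|ay - by| = |-9 - (-12)| = 3
|az - bz| = |15 - 0| = 15
distance = (18 + 3 + 15) / 2 = 36 / 2 = 18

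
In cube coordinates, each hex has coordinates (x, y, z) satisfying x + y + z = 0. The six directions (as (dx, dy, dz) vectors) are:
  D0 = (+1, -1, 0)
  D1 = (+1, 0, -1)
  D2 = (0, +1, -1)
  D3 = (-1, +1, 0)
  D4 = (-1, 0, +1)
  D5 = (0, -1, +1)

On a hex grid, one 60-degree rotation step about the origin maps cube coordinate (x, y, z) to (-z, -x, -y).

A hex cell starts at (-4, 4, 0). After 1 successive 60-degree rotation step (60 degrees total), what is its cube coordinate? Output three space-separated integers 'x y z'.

Start: (-4, 4, 0)
Step 1: (-4, 4, 0) -> (-(0), -(-4), -(4)) = (0, 4, -4)

Answer: 0 4 -4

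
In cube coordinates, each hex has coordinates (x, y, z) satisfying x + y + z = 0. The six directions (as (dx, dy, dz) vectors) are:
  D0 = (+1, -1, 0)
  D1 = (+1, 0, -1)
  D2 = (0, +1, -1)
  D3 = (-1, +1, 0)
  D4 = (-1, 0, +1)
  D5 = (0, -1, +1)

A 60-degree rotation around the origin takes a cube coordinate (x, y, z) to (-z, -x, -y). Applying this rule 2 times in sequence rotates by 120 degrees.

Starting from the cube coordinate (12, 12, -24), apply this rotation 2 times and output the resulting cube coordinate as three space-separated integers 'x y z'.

Start: (12, 12, -24)
Step 1: (12, 12, -24) -> (-(-24), -(12), -(12)) = (24, -12, -12)
Step 2: (24, -12, -12) -> (-(-12), -(24), -(-12)) = (12, -24, 12)

Answer: 12 -24 12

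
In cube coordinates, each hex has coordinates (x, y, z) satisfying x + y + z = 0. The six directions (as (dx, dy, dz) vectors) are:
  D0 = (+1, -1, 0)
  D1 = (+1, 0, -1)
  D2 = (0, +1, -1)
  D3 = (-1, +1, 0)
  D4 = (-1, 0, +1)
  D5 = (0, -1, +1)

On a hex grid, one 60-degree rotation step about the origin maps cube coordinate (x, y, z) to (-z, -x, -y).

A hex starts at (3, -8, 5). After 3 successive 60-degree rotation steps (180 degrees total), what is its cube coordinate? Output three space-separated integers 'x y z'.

Start: (3, -8, 5)
Step 1: (3, -8, 5) -> (-(5), -(3), -(-8)) = (-5, -3, 8)
Step 2: (-5, -3, 8) -> (-(8), -(-5), -(-3)) = (-8, 5, 3)
Step 3: (-8, 5, 3) -> (-(3), -(-8), -(5)) = (-3, 8, -5)

Answer: -3 8 -5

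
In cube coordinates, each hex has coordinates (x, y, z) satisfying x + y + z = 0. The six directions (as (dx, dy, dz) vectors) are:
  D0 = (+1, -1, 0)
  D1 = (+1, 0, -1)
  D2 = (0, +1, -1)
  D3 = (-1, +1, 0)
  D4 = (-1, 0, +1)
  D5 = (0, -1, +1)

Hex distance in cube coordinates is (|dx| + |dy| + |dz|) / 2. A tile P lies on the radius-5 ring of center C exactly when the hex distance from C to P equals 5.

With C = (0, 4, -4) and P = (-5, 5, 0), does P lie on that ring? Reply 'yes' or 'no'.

Answer: yes

Derivation:
|px - cx| = |-5 - 0| = 5
|py - cy| = |5 - 4| = 1
|pz - cz| = |0 - (-4)| = 4
distance = (5+1+4)/2 = 10/2 = 5
radius = 5; distance == radius -> yes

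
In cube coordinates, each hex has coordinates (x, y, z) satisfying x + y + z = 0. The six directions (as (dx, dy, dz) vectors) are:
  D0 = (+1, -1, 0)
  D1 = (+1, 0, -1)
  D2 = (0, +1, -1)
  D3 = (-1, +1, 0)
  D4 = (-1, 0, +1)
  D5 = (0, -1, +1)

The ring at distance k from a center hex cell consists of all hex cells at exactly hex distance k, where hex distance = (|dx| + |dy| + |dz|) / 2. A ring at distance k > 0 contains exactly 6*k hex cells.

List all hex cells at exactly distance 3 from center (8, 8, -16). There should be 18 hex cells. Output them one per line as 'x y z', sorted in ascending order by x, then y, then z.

Answer: 5 8 -13
5 9 -14
5 10 -15
5 11 -16
6 7 -13
6 11 -17
7 6 -13
7 11 -18
8 5 -13
8 11 -19
9 5 -14
9 10 -19
10 5 -15
10 9 -19
11 5 -16
11 6 -17
11 7 -18
11 8 -19

Derivation:
Walk ring at distance 3 from (8, 8, -16):
Start at center + D4*3 = (5, 8, -13)
  hex 0: (5, 8, -13)
  hex 1: (6, 7, -13)
  hex 2: (7, 6, -13)
  hex 3: (8, 5, -13)
  hex 4: (9, 5, -14)
  hex 5: (10, 5, -15)
  hex 6: (11, 5, -16)
  hex 7: (11, 6, -17)
  hex 8: (11, 7, -18)
  hex 9: (11, 8, -19)
  hex 10: (10, 9, -19)
  hex 11: (9, 10, -19)
  hex 12: (8, 11, -19)
  hex 13: (7, 11, -18)
  hex 14: (6, 11, -17)
  hex 15: (5, 11, -16)
  hex 16: (5, 10, -15)
  hex 17: (5, 9, -14)
Sorted: 18 hexes.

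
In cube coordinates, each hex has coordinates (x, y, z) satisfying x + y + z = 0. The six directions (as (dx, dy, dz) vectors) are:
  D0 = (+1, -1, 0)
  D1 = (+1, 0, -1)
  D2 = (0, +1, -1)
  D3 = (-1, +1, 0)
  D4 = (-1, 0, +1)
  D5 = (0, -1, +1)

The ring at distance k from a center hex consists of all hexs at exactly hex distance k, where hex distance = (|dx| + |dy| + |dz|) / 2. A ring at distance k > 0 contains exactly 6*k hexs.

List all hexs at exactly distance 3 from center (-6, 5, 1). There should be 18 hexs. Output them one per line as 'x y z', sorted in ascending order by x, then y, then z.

Walk ring at distance 3 from (-6, 5, 1):
Start at center + D4*3 = (-9, 5, 4)
  hex 0: (-9, 5, 4)
  hex 1: (-8, 4, 4)
  hex 2: (-7, 3, 4)
  hex 3: (-6, 2, 4)
  hex 4: (-5, 2, 3)
  hex 5: (-4, 2, 2)
  hex 6: (-3, 2, 1)
  hex 7: (-3, 3, 0)
  hex 8: (-3, 4, -1)
  hex 9: (-3, 5, -2)
  hex 10: (-4, 6, -2)
  hex 11: (-5, 7, -2)
  hex 12: (-6, 8, -2)
  hex 13: (-7, 8, -1)
  hex 14: (-8, 8, 0)
  hex 15: (-9, 8, 1)
  hex 16: (-9, 7, 2)
  hex 17: (-9, 6, 3)
Sorted: 18 hexes.

Answer: -9 5 4
-9 6 3
-9 7 2
-9 8 1
-8 4 4
-8 8 0
-7 3 4
-7 8 -1
-6 2 4
-6 8 -2
-5 2 3
-5 7 -2
-4 2 2
-4 6 -2
-3 2 1
-3 3 0
-3 4 -1
-3 5 -2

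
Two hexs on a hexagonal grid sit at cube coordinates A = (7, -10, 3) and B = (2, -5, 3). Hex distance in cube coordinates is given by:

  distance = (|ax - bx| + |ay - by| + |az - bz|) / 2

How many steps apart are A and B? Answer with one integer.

|ax - bx| = |7 - 2| = 5
|ay - by| = |-10 - (-5)| = 5
|az - bz| = |3 - 3| = 0
distance = (5 + 5 + 0) / 2 = 10 / 2 = 5

Answer: 5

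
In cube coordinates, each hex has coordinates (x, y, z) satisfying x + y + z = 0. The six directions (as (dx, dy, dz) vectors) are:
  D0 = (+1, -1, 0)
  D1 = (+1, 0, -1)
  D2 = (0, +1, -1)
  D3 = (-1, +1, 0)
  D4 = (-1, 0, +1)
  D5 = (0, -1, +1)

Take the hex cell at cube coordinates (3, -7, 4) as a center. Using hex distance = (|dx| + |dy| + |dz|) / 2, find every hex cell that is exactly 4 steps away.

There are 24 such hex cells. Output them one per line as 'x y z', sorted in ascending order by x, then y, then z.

Walk ring at distance 4 from (3, -7, 4):
Start at center + D4*4 = (-1, -7, 8)
  hex 0: (-1, -7, 8)
  hex 1: (0, -8, 8)
  hex 2: (1, -9, 8)
  hex 3: (2, -10, 8)
  hex 4: (3, -11, 8)
  hex 5: (4, -11, 7)
  hex 6: (5, -11, 6)
  hex 7: (6, -11, 5)
  hex 8: (7, -11, 4)
  hex 9: (7, -10, 3)
  hex 10: (7, -9, 2)
  hex 11: (7, -8, 1)
  hex 12: (7, -7, 0)
  hex 13: (6, -6, 0)
  hex 14: (5, -5, 0)
  hex 15: (4, -4, 0)
  hex 16: (3, -3, 0)
  hex 17: (2, -3, 1)
  hex 18: (1, -3, 2)
  hex 19: (0, -3, 3)
  hex 20: (-1, -3, 4)
  hex 21: (-1, -4, 5)
  hex 22: (-1, -5, 6)
  hex 23: (-1, -6, 7)
Sorted: 24 hexes.

Answer: -1 -7 8
-1 -6 7
-1 -5 6
-1 -4 5
-1 -3 4
0 -8 8
0 -3 3
1 -9 8
1 -3 2
2 -10 8
2 -3 1
3 -11 8
3 -3 0
4 -11 7
4 -4 0
5 -11 6
5 -5 0
6 -11 5
6 -6 0
7 -11 4
7 -10 3
7 -9 2
7 -8 1
7 -7 0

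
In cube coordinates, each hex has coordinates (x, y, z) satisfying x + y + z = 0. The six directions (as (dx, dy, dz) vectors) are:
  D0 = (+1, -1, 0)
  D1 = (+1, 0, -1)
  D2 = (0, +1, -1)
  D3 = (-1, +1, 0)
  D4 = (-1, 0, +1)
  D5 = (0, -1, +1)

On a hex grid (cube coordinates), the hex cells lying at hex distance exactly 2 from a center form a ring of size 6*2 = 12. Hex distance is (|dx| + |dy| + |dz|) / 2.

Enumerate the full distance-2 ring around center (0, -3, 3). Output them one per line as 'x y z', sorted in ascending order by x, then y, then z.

Answer: -2 -3 5
-2 -2 4
-2 -1 3
-1 -4 5
-1 -1 2
0 -5 5
0 -1 1
1 -5 4
1 -2 1
2 -5 3
2 -4 2
2 -3 1

Derivation:
Walk ring at distance 2 from (0, -3, 3):
Start at center + D4*2 = (-2, -3, 5)
  hex 0: (-2, -3, 5)
  hex 1: (-1, -4, 5)
  hex 2: (0, -5, 5)
  hex 3: (1, -5, 4)
  hex 4: (2, -5, 3)
  hex 5: (2, -4, 2)
  hex 6: (2, -3, 1)
  hex 7: (1, -2, 1)
  hex 8: (0, -1, 1)
  hex 9: (-1, -1, 2)
  hex 10: (-2, -1, 3)
  hex 11: (-2, -2, 4)
Sorted: 12 hexes.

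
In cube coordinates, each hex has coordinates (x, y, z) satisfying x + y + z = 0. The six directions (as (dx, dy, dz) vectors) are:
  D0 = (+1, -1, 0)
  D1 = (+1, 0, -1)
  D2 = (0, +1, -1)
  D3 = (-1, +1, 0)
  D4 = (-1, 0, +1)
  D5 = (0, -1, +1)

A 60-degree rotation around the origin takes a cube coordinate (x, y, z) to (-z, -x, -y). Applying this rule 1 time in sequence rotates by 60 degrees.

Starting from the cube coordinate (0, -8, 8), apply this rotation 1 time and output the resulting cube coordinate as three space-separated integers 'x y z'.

Answer: -8 0 8

Derivation:
Start: (0, -8, 8)
Step 1: (0, -8, 8) -> (-(8), -(0), -(-8)) = (-8, 0, 8)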